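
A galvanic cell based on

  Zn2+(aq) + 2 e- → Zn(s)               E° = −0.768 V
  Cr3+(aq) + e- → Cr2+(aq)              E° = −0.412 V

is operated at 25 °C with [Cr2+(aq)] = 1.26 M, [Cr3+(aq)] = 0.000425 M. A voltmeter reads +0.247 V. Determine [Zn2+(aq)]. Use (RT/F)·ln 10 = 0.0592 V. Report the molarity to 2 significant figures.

With Cr³⁺/Cr²⁺ at the cathode and Zn²⁺/Zn at the anode, E°cell = −0.412 − (−0.768) = +0.356 V (n = 2).
Since E = E° − (0.0592/n)·log Q, log Q = n(E° − E)/0.0592 = 3.682.
The balanced reaction is 2 Cr3+(aq) + Zn(s) → 2 Cr2+(aq) + Zn2+(aq), so Q = ([Cr2+(aq)]^2·[Zn2+(aq)]) / [Cr3+(aq)]^2.
Isolating [Zn2+(aq)] in Q = 10^{3.682} yields log [Zn2+(aq)] = −3.262, i.e. 0.00055 M.

0.00055 M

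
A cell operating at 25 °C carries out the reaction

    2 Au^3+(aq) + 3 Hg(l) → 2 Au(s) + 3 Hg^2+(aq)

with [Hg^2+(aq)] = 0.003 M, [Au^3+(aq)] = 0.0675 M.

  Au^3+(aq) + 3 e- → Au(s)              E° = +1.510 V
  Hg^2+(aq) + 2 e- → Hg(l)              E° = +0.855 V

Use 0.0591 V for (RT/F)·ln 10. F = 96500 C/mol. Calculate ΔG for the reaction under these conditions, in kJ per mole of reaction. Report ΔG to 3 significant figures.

−409 kJ/mol

E°cell = +1.510 − (+0.855) = +0.655 V; the balanced reaction transfers n = 6 electrons.
The reaction quotient is [Hg^2+(aq)]^3 / [Au^3+(aq)]^2 = 5.93×10^−6; by Nernst, E = +0.655 − (0.0591/6)(−5.227) = +0.7065 V.
Finally ΔG = −nFE = −(6)(96500 C/mol)(+0.7065 V) = −409 kJ/mol.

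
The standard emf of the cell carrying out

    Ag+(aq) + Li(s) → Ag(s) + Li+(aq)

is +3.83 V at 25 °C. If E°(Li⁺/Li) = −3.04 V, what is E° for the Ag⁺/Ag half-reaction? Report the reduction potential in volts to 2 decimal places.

In the reaction as written the Ag⁺/Ag couple is reduced (cathode) and Li⁺/Li is oxidized (anode), so E°cell = E°(Ag⁺/Ag) − E°(Li⁺/Li).
E°(Ag⁺/Ag) = E°cell + E°(anode) = +3.83 + (−3.04) = +0.79 V.

+0.79 V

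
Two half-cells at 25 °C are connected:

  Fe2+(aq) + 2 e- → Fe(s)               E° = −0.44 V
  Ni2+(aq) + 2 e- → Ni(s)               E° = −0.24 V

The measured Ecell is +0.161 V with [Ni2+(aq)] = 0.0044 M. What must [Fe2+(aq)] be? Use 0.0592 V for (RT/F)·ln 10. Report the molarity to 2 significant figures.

The Ni²⁺/Ni couple has the larger reduction potential, so it is the cathode: E°cell = −0.24 − (−0.44) = +0.20 V and n = 2.
Rearranging E = E° − (0.0592/n)·log Q gives log Q = 2(+0.20 − (+0.161))/0.0592 = 1.318.
For Ni2+(aq) + Fe(s) → Ni(s) + Fe2+(aq), the reaction quotient is Q = [Fe2+(aq)] / [Ni2+(aq)].
Isolating [Fe2+(aq)] in Q = 10^{1.318} yields log [Fe2+(aq)] = −1.039, i.e. 0.091 M.

0.091 M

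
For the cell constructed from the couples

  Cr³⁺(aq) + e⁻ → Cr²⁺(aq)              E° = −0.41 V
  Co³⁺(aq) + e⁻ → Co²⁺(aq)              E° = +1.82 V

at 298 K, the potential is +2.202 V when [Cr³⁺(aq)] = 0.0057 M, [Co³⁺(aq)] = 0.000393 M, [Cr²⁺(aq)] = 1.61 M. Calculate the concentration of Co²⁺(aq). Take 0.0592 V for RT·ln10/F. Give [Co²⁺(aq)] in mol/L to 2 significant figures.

0.33 M

The Co³⁺/Co²⁺ couple has the larger reduction potential, so it is the cathode: E°cell = +1.82 − (−0.41) = +2.23 V and n = 1.
Since E = E° − (0.0592/n)·log Q, log Q = n(E° − E)/0.0592 = 0.473.
For Co³⁺(aq) + Cr²⁺(aq) → Co²⁺(aq) + Cr³⁺(aq), the reaction quotient is Q = ([Co²⁺(aq)]·[Cr³⁺(aq)]) / ([Co³⁺(aq)]·[Cr²⁺(aq)]).
Isolating [Co²⁺(aq)] in Q = 10^{0.473} yields log [Co²⁺(aq)] = −0.482, i.e. 0.33 M.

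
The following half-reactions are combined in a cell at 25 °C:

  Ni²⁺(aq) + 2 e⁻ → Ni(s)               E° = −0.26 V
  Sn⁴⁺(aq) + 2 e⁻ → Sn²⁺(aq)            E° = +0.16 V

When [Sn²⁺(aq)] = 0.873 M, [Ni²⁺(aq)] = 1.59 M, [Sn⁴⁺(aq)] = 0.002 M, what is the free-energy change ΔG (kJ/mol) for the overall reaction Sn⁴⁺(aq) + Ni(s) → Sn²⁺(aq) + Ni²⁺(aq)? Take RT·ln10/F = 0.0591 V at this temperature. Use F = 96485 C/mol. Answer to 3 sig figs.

E°cell = +0.16 − (−0.26) = +0.42 V; the balanced reaction transfers n = 2 electrons.
Q = ([Sn²⁺(aq)]·[Ni²⁺(aq)]) / [Sn⁴⁺(aq)] = 694, so log Q = 2.841 and E = +0.42 − (0.0591/2)(2.841) = +0.3360 V.
ΔG = −nFE = −(2)(96485)(+0.3360) J/mol = −64.8 kJ/mol.

−64.8 kJ/mol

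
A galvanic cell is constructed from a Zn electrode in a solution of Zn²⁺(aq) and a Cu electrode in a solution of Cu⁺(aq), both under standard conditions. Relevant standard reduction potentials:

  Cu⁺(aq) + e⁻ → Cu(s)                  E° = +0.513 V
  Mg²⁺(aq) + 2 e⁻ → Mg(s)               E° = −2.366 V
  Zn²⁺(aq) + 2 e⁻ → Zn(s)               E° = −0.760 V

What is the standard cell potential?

+1.273 V

Of the two couples in this cell, the one with the more positive reduction potential is reduced at the cathode: here that is Cu⁺/Cu (+0.513 V); Zn²⁺/Zn (−0.760 V) is the anode.
E°cell = E°(cathode) − E°(anode) = +0.513 − (−0.760) = +1.273 V.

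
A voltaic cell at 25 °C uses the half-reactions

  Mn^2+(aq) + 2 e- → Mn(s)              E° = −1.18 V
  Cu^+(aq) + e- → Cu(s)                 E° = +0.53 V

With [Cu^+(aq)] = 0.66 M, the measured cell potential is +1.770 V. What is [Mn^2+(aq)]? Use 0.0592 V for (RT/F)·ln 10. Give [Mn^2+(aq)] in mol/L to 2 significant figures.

0.0041 M

With Cu⁺/Cu at the cathode and Mn²⁺/Mn at the anode, E°cell = +0.53 − (−1.18) = +1.71 V (n = 2).
From the Nernst equation, log Q = n(E° − E)/0.0592 = 2·(+1.71 − (+1.770))/0.0592 = −2.027.
Balancing electrons gives 2 Cu^+(aq) + Mn(s) → 2 Cu(s) + Mn^2+(aq); thus Q = [Mn^2+(aq)] / [Cu^+(aq)]^2.
Solving for the unknown gives log [Mn^2+(aq)] = −2.388, so [Mn^2+(aq)] ≈ 0.0041 M.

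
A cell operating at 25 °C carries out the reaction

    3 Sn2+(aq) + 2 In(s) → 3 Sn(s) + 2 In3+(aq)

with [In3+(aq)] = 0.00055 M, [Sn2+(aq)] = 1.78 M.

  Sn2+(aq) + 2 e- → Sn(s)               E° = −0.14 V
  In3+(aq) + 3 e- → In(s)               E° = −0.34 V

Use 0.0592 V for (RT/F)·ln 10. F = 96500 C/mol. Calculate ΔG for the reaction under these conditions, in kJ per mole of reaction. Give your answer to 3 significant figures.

−157 kJ/mol

E°cell = −0.14 − (−0.34) = +0.20 V; the balanced reaction transfers n = 6 electrons.
The reaction quotient is [In3+(aq)]^2 / [Sn2+(aq)]^3 = 5.36×10^−8; by Nernst, E = +0.20 − (0.0592/6)(−7.271) = +0.2717 V.
Then ΔG = −nFE = −6 × 96500 × +0.2717 J/mol = −157 kJ/mol.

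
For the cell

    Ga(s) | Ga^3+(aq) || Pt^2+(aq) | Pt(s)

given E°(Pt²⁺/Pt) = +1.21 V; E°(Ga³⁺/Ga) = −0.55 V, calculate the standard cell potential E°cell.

+1.76 V

By convention the left-hand electrode in cell notation is the anode (oxidation) and the right-hand electrode is the cathode (reduction).
E°cell = E°(right) − E°(left) = +1.21 − (−0.55) = +1.76 V.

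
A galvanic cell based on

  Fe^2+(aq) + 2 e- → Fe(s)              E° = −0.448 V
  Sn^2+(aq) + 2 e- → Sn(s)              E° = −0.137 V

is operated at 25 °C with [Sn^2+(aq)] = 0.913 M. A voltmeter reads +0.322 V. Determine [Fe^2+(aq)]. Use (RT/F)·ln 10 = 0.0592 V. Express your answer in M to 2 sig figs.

0.39 M

Sn²⁺/Sn is the cathode (higher E°); E°cell = −0.137 − (−0.448) = +0.311 V with n = 2.
From the Nernst equation, log Q = n(E° − E)/0.0592 = 2·(+0.311 − (+0.322))/0.0592 = −0.372.
For Sn^2+(aq) + Fe(s) → Sn(s) + Fe^2+(aq), the reaction quotient is Q = [Fe^2+(aq)] / [Sn^2+(aq)].
Substituting the known concentrations and solving, log [Fe^2+(aq)] = −0.412 and [Fe^2+(aq)] = 0.39 M.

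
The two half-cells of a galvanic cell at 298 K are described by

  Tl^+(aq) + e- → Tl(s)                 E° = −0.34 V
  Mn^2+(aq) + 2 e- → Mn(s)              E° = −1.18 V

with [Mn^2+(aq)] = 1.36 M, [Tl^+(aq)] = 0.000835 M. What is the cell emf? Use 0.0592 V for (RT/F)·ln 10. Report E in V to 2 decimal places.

+0.65 V

The Tl⁺/Tl couple has the more positive E°, so it is the cathode; Mn²⁺/Mn is the anode.
E°cell = −0.34 − (−1.18) = +0.84 V, with n = 2 electrons transferred.
The balanced reaction is 2 Tl^+(aq) + Mn(s) → 2 Tl(s) + Mn^2+(aq), so Q = [Mn^2+(aq)] / [Tl^+(aq)]^2 = 1.95×10^6 and log Q = 6.290.
Applying E = E° − (RT ln10/nF)·log Q gives +0.84 − (0.0592/2)(6.290) = +0.65 V.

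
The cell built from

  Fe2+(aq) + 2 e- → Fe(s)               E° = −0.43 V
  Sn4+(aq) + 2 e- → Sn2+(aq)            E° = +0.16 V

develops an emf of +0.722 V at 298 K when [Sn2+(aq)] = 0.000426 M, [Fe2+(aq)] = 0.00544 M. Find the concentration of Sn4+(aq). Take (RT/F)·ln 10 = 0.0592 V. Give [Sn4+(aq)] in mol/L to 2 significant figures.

Sn⁴⁺/Sn²⁺ is the cathode (higher E°); E°cell = +0.16 − (−0.43) = +0.59 V with n = 2.
Rearranging E = E° − (0.0592/n)·log Q gives log Q = 2(+0.59 − (+0.722))/0.0592 = −4.459.
For Sn4+(aq) + Fe(s) → Sn2+(aq) + Fe2+(aq), the reaction quotient is Q = ([Sn2+(aq)]·[Fe2+(aq)]) / [Sn4+(aq)].
Solving for the unknown gives log [Sn4+(aq)] = −1.176, so [Sn4+(aq)] ≈ 0.067 M.

0.067 M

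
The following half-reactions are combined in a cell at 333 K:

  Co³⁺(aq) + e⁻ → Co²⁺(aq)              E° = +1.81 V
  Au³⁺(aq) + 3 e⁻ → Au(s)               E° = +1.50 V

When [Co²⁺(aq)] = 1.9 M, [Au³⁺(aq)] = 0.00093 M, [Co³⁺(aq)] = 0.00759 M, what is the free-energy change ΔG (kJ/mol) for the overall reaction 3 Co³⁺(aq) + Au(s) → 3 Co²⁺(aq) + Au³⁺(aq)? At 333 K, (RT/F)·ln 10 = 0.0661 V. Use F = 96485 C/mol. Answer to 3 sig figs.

−63.2 kJ/mol

The standard cell potential is +1.81 − (+1.50) = +0.31 V, with n = 3 electrons in the balanced equation.
Here Q = ([Co²⁺(aq)]^3·[Au³⁺(aq)]) / [Co³⁺(aq)]^3 = 1.46×10^4 (log Q = 4.164), giving E = +0.31 − (0.0661/3)·(4.164) = +0.2183 V.
Finally ΔG = −nFE = −(3)(96485 C/mol)(+0.2183 V) = −63.2 kJ/mol.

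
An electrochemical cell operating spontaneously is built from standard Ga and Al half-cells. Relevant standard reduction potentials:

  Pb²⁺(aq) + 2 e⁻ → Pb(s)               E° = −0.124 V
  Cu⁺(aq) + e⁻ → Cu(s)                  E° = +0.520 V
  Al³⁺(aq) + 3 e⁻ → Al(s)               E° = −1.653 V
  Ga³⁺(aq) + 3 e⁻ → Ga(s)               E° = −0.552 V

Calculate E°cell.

+1.101 V

The Ga³⁺/Ga couple has the higher E°, so Ga ion is reduced (cathode) and Al is oxidized (anode).
E°cell = E°(cathode) − E°(anode) = −0.552 − (−1.653) = +1.101 V.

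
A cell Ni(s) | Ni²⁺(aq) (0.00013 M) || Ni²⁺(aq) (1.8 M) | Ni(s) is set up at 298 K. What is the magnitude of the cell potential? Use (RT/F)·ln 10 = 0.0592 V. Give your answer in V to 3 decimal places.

0.123 V

For a concentration cell E°cell = 0, since both electrodes use the same couple.
The compartment with the higher Ni²⁺(aq) concentration (1.8 M) acts as the cathode; ions are reduced there and produced at the dilute (0.00013 M) anode.
With n = 2, Ecell = −(0.0592/2)·log([dilute]/[conc]) = −(0.0592/2)·log(0.00013/1.8) = +0.123 V.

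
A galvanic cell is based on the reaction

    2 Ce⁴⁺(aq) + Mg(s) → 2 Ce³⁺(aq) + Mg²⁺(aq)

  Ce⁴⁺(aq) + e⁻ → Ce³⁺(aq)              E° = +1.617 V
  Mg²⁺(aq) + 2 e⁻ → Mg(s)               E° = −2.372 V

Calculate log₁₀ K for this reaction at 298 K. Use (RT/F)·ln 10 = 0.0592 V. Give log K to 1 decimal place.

The Ce⁴⁺/Ce³⁺ couple is reduced (cathode); E°cell = +1.617 − (−2.372) = +3.989 V with n = 2.
At equilibrium E = 0, so log K = nE°cell / 0.0592 = (2)(+3.989) / 0.0592 = 134.8.

log K = 134.8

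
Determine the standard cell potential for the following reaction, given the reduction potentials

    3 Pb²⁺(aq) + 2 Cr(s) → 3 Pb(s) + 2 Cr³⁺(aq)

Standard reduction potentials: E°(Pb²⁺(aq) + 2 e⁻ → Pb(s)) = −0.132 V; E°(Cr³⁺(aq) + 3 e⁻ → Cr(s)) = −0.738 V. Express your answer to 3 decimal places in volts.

Pb²⁺(aq) gains electrons, so the Pb²⁺/Pb couple is the cathode; the Cr³⁺/Cr couple is the anode.
E°cell = E°(cathode) − E°(anode) = −0.132 − (−0.738) = +0.606 V.
The positive value indicates the reaction is spontaneous as written.

+0.606 V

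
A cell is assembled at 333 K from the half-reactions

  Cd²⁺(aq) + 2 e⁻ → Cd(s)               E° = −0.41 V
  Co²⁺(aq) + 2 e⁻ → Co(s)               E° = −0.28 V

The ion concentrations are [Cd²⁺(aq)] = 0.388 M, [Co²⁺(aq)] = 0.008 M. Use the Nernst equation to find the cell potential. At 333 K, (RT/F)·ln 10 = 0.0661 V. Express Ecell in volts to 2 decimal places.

+0.07 V

The Co²⁺/Co couple has the more positive E°, so it is the cathode; Cd²⁺/Cd is the anode.
E°cell = −0.28 − (−0.41) = +0.13 V, with n = 2 electrons transferred.
Balancing gives Co²⁺(aq) + Cd(s) → Co(s) + Cd²⁺(aq); hence Q = [Cd²⁺(aq)] / [Co²⁺(aq)] = 48.5 (log Q = 1.686).
Applying E = E° − (RT ln10/nF)·log Q gives +0.13 − (0.0661/2)(1.686) = +0.07 V.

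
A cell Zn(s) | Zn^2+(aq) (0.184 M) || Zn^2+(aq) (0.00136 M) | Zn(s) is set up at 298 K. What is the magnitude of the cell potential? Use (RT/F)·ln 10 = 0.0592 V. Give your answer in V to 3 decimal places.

For a concentration cell E°cell = 0, since both electrodes use the same couple.
The compartment with the higher Zn^2+(aq) concentration (0.184 M) acts as the cathode; ions are reduced there and produced at the dilute (0.00136 M) anode.
With n = 2, Ecell = −(0.0592/2)·log([dilute]/[conc]) = −(0.0592/2)·log(0.00136/0.184) = +0.063 V.

0.063 V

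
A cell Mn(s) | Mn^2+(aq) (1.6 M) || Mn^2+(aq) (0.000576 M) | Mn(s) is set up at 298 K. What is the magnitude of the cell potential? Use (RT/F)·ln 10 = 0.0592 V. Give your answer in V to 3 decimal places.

0.102 V

For a concentration cell E°cell = 0, since both electrodes use the same couple.
The compartment with the higher Mn^2+(aq) concentration (1.6 M) acts as the cathode; ions are reduced there and produced at the dilute (0.000576 M) anode.
With n = 2, Ecell = −(0.0592/2)·log([dilute]/[conc]) = −(0.0592/2)·log(0.000576/1.6) = +0.102 V.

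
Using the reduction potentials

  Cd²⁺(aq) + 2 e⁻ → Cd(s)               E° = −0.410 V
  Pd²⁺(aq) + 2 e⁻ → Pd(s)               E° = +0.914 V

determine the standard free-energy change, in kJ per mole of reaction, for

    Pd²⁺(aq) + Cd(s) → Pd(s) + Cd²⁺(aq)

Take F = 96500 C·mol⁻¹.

−256 kJ/mol

In the reaction as written Pd²⁺(aq) is reduced, so the Pd²⁺/Pd couple is the cathode and Cd²⁺/Cd is the anode.
E°cell = +0.914 − (−0.410) = +1.324 V; balancing electrons gives n = 2.
ΔG° = −nFE°cell = −(2)(96500)(+1.324) J/mol = −256 kJ/mol.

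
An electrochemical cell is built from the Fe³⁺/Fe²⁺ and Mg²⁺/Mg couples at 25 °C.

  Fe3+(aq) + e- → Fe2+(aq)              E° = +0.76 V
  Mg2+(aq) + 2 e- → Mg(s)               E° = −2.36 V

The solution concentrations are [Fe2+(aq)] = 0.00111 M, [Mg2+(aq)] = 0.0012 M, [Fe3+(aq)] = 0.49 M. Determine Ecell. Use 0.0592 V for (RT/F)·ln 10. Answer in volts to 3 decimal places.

+3.363 V

Since E°(Fe³⁺/Fe²⁺) > E°(Mg²⁺/Mg), Fe³⁺/Fe²⁺ serves as the cathode.
The standard potential is +0.76 − (−2.36) = +3.12 V and the balanced reaction transfers n = 2 electrons.
For the overall reaction 2 Fe3+(aq) + Mg(s) → 2 Fe2+(aq) + Mg2+(aq), Q = ([Fe2+(aq)]^2·[Mg2+(aq)]) / [Fe3+(aq)]^2 = 6.16×10^−9, giving log Q = −8.211.
Applying E = E° − (RT ln10/nF)·log Q gives +3.12 − (0.0592/2)(−8.211) = +3.363 V.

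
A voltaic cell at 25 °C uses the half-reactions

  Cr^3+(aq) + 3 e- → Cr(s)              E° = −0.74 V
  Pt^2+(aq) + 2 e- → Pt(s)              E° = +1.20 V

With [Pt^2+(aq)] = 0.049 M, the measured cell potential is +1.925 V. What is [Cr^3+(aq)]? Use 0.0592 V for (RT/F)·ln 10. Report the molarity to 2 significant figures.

With Pt²⁺/Pt at the cathode and Cr³⁺/Cr at the anode, E°cell = +1.20 − (−0.74) = +1.94 V (n = 6).
From the Nernst equation, log Q = n(E° − E)/0.0592 = 6·(+1.94 − (+1.925))/0.0592 = 1.520.
The balanced reaction is 3 Pt^2+(aq) + 2 Cr(s) → 3 Pt(s) + 2 Cr^3+(aq), so Q = [Cr^3+(aq)]^2 / [Pt^2+(aq)]^3.
Isolating [Cr^3+(aq)] in Q = 10^{1.520} yields log [Cr^3+(aq)] = −1.205, i.e. 0.062 M.

0.062 M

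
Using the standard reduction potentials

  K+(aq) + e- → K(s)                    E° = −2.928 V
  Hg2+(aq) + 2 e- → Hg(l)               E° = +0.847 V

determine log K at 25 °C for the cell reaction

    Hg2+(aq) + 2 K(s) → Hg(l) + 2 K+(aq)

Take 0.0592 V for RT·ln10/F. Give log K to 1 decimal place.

The Hg²⁺/Hg couple is reduced (cathode); E°cell = +0.847 − (−2.928) = +3.775 V with n = 2.
At equilibrium E = 0, so log K = nE°cell / 0.0592 = (2)(+3.775) / 0.0592 = 127.5.

log K = 127.5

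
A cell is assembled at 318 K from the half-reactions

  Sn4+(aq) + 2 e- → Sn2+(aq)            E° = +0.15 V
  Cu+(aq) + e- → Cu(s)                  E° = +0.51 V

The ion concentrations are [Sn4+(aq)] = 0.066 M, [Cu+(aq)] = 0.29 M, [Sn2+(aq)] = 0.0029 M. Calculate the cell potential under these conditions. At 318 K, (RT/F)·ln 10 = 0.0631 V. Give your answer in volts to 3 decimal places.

Cu⁺/Cu is reduced (cathode, E° = +0.51 V) and Sn⁴⁺/Sn²⁺ is oxidized (anode).
E°cell = E°cat − E°an = +0.51 − (+0.15) = +0.36 V; n = 2.
Balancing gives 2 Cu+(aq) + Sn2+(aq) → 2 Cu(s) + Sn4+(aq); hence Q = [Sn4+(aq)] / ([Cu+(aq)]^2·[Sn2+(aq)]) = 271 (log Q = 2.432).
E = E° − (0.0631/n)·log Q = +0.36 − (0.0631/2)(2.432) = +0.283 V.

+0.283 V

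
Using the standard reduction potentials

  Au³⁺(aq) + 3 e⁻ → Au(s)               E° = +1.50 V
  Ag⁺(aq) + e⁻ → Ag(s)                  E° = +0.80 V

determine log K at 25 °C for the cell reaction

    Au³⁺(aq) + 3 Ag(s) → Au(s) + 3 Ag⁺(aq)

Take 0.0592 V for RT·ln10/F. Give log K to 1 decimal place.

The Au³⁺/Au couple is reduced (cathode); E°cell = +1.50 − (+0.80) = +0.70 V with n = 3.
At equilibrium E = 0, so log K = nE°cell / 0.0592 = (3)(+0.70) / 0.0592 = 35.5.

log K = 35.5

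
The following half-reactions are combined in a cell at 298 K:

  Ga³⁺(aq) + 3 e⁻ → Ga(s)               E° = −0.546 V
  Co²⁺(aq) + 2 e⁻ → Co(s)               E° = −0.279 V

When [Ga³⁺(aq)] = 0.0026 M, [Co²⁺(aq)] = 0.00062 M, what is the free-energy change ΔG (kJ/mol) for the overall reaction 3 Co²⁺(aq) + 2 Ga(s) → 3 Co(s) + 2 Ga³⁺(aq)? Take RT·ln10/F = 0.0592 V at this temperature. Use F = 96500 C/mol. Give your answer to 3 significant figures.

−129 kJ/mol

The standard cell potential is −0.279 − (−0.546) = +0.267 V, with n = 6 electrons in the balanced equation.
The reaction quotient is [Ga³⁺(aq)]^2 / [Co²⁺(aq)]^3 = 2.84×10^4; by Nernst, E = +0.267 − (0.0592/6)(4.453) = +0.2231 V.
ΔG = −nFE = −(6)(96500)(+0.2231) J/mol = −129 kJ/mol.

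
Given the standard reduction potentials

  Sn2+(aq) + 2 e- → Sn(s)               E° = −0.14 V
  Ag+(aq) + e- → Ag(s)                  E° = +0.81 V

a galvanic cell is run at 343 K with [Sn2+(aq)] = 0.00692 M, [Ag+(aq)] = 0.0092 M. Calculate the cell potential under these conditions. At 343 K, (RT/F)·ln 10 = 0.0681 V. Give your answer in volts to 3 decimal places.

Since E°(Ag⁺/Ag) > E°(Sn²⁺/Sn), Ag⁺/Ag serves as the cathode.
E°cell = E°cat − E°an = +0.81 − (−0.14) = +0.95 V; n = 2.
For the overall reaction 2 Ag+(aq) + Sn(s) → 2 Ag(s) + Sn2+(aq), Q = [Sn2+(aq)] / [Ag+(aq)]^2 = 81.8, giving log Q = 1.913.
Applying E = E° − (RT ln10/nF)·log Q gives +0.95 − (0.0681/2)(1.913) = +0.885 V.

+0.885 V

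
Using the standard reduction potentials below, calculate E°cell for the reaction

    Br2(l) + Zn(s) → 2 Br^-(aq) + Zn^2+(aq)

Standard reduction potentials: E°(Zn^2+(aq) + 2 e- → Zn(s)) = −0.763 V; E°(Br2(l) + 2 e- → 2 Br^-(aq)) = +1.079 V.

+1.842 V

Br2(l) gains electrons, so the Br₂/Br⁻ couple is the cathode; the Zn²⁺/Zn couple is the anode.
E°cell = E°(cathode) − E°(anode) = +1.079 − (−0.763) = +1.842 V.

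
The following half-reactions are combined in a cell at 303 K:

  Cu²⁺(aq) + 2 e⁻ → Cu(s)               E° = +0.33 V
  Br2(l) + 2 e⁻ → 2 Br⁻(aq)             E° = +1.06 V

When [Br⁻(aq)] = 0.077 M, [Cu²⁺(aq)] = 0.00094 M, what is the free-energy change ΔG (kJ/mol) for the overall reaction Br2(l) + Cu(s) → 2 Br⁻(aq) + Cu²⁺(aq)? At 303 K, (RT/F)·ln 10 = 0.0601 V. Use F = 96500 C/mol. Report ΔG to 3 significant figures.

−171 kJ/mol

E°cell = +1.06 − (+0.33) = +0.73 V; the balanced reaction transfers n = 2 electrons.
Here Q = [Br⁻(aq)]^2·[Cu²⁺(aq)] = 5.57×10^−6 (log Q = −5.254), giving E = +0.73 − (0.0601/2)·(−5.254) = +0.8879 V.
Then ΔG = −nFE = −2 × 96500 × +0.8879 J/mol = −171 kJ/mol.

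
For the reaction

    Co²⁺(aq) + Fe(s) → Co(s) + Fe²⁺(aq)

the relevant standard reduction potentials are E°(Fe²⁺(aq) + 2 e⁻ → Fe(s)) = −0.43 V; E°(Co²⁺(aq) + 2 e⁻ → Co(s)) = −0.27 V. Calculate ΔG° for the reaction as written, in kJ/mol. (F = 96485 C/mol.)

In the reaction as written Co²⁺(aq) is reduced, so the Co²⁺/Co couple is the cathode and Fe²⁺/Fe is the anode.
E°cell = −0.27 − (−0.43) = +0.16 V; balancing electrons gives n = 2.
ΔG° = −nFE°cell = −(2)(96485)(+0.16) J/mol = −30.9 kJ/mol.

−30.9 kJ/mol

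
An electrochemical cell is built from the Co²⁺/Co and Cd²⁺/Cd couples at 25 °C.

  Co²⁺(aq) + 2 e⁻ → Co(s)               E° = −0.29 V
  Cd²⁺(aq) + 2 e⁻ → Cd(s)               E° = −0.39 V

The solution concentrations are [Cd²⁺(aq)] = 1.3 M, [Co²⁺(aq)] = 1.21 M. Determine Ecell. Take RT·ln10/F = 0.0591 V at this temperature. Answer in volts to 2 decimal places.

Since E°(Co²⁺/Co) > E°(Cd²⁺/Cd), Co²⁺/Co serves as the cathode.
E°cell = −0.29 − (−0.39) = +0.10 V, with n = 2 electrons transferred.
For the overall reaction Co²⁺(aq) + Cd(s) → Co(s) + Cd²⁺(aq), Q = [Cd²⁺(aq)] / [Co²⁺(aq)] = 1.07, giving log Q = 0.031.
By the Nernst equation, E = +0.10 − (0.0591/2)·(0.031) = +0.10 V.

+0.10 V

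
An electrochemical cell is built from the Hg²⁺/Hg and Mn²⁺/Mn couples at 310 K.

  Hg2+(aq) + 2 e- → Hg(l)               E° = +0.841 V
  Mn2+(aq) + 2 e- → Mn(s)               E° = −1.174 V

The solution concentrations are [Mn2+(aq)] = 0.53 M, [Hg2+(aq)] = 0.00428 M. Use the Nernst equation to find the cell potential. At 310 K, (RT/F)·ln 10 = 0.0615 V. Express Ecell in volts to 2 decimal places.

+1.95 V

Since E°(Hg²⁺/Hg) > E°(Mn²⁺/Mn), Hg²⁺/Hg serves as the cathode.
E°cell = +0.841 − (−1.174) = +2.015 V, with n = 2 electrons transferred.
Balancing gives Hg2+(aq) + Mn(s) → Hg(l) + Mn2+(aq); hence Q = [Mn2+(aq)] / [Hg2+(aq)] = 124 (log Q = 2.093).
By the Nernst equation, E = +2.015 − (0.0615/2)·(2.093) = +1.95 V.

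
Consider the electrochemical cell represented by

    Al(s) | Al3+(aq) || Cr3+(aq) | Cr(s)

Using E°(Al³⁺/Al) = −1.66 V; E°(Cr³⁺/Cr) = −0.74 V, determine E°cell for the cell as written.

+0.92 V

By convention the left-hand electrode in cell notation is the anode (oxidation) and the right-hand electrode is the cathode (reduction).
E°cell = E°(right) − E°(left) = −0.74 − (−1.66) = +0.92 V.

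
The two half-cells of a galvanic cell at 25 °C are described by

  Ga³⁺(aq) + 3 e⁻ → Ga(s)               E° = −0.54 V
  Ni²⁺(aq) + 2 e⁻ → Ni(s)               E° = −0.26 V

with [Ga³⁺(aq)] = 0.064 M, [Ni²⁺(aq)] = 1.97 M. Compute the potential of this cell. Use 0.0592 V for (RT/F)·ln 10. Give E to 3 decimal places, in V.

Since E°(Ni²⁺/Ni) > E°(Ga³⁺/Ga), Ni²⁺/Ni serves as the cathode.
E°cell = E°cat − E°an = −0.26 − (−0.54) = +0.28 V; n = 6.
Balancing gives 3 Ni²⁺(aq) + 2 Ga(s) → 3 Ni(s) + 2 Ga³⁺(aq); hence Q = [Ga³⁺(aq)]^2 / [Ni²⁺(aq)]^3 = 0.000536 (log Q = −3.271).
E = E° − (0.0592/n)·log Q = +0.28 − (0.0592/6)(−3.271) = +0.312 V.

+0.312 V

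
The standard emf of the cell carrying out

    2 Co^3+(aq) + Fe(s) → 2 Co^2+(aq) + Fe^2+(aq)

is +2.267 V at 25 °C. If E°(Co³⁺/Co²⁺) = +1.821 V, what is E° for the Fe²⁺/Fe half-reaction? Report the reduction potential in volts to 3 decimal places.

−0.446 V

In the reaction as written the Co³⁺/Co²⁺ couple is reduced (cathode) and Fe²⁺/Fe is oxidized (anode), so E°cell = E°(Co³⁺/Co²⁺) − E°(Fe²⁺/Fe).
E°(Fe²⁺/Fe) = E°(cathode) − E°cell = +1.821 − (+2.267) = −0.446 V.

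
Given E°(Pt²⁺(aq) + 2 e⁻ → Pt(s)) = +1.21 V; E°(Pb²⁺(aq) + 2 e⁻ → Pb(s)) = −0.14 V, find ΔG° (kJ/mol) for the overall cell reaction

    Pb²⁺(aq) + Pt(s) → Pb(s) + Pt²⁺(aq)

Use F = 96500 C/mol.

In the reaction as written Pb²⁺(aq) is reduced, so the Pb²⁺/Pb couple is the cathode and Pt²⁺/Pt is the anode.
E°cell = −0.14 − (+1.21) = −1.35 V; balancing electrons gives n = 2.
ΔG° = −nFE°cell = −(2)(96500)(−1.35) J/mol = +261 kJ/mol.

+261 kJ/mol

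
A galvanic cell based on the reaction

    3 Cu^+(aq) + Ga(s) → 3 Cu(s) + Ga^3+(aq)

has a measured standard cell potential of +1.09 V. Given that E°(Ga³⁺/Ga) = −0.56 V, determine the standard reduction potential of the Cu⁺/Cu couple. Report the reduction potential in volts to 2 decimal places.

+0.53 V

In the reaction as written the Cu⁺/Cu couple is reduced (cathode) and Ga³⁺/Ga is oxidized (anode), so E°cell = E°(Cu⁺/Cu) − E°(Ga³⁺/Ga).
E°(Cu⁺/Cu) = E°cell + E°(anode) = +1.09 + (−0.56) = +0.53 V.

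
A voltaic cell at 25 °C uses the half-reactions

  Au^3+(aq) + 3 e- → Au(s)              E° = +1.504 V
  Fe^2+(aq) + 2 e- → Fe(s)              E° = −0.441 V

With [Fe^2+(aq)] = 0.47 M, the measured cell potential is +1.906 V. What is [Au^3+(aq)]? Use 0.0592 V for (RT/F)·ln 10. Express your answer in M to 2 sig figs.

The Au³⁺/Au couple has the larger reduction potential, so it is the cathode: E°cell = +1.504 − (−0.441) = +1.945 V and n = 6.
Since E = E° − (0.0592/n)·log Q, log Q = n(E° − E)/0.0592 = 3.953.
Balancing electrons gives 2 Au^3+(aq) + 3 Fe(s) → 2 Au(s) + 3 Fe^2+(aq); thus Q = [Fe^2+(aq)]^3 / [Au^3+(aq)]^2.
Substituting the known concentrations and solving, log [Au^3+(aq)] = −2.468 and [Au^3+(aq)] = 0.0034 M.

0.0034 M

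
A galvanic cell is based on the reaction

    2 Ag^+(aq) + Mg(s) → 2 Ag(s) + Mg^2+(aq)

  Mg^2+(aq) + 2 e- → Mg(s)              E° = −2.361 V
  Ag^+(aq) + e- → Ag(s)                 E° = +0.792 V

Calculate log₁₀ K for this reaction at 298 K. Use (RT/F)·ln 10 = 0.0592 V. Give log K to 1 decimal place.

The Ag⁺/Ag couple is reduced (cathode); E°cell = +0.792 − (−2.361) = +3.153 V with n = 2.
At equilibrium E = 0, so log K = nE°cell / 0.0592 = (2)(+3.153) / 0.0592 = 106.5.

log K = 106.5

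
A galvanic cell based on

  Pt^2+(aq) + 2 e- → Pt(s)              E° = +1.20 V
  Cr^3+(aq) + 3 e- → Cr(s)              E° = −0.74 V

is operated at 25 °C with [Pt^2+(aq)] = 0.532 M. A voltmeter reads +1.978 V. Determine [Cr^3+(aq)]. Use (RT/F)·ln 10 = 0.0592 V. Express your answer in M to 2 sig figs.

0.0046 M

Pt²⁺/Pt is the cathode (higher E°); E°cell = +1.20 − (−0.74) = +1.94 V with n = 6.
Rearranging E = E° − (0.0592/n)·log Q gives log Q = 6(+1.94 − (+1.978))/0.0592 = −3.851.
Balancing electrons gives 3 Pt^2+(aq) + 2 Cr(s) → 3 Pt(s) + 2 Cr^3+(aq); thus Q = [Cr^3+(aq)]^2 / [Pt^2+(aq)]^3.
Substituting the known concentrations and solving, log [Cr^3+(aq)] = −2.337 and [Cr^3+(aq)] = 0.0046 M.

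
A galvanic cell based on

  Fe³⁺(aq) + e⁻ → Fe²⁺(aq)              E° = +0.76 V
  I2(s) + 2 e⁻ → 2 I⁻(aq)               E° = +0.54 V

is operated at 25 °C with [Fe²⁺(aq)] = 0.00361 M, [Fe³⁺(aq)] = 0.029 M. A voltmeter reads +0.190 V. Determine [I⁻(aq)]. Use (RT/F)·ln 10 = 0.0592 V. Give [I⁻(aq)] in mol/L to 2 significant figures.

With Fe³⁺/Fe²⁺ at the cathode and I₂/I⁻ at the anode, E°cell = +0.76 − (+0.54) = +0.22 V (n = 2).
Rearranging E = E° − (0.0592/n)·log Q gives log Q = 2(+0.22 − (+0.190))/0.0592 = 1.014.
Balancing electrons gives 2 Fe³⁺(aq) + 2 I⁻(aq) → 2 Fe²⁺(aq) + I2(s); thus Q = [Fe²⁺(aq)]^2 / ([Fe³⁺(aq)]^2·[I⁻(aq)]^2).
Substituting the known concentrations and solving, log [I⁻(aq)] = −1.412 and [I⁻(aq)] = 0.039 M.

0.039 M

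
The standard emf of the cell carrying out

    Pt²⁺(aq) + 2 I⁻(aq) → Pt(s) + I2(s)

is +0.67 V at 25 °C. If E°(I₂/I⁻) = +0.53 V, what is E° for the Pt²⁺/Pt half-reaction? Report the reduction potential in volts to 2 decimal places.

+1.20 V

In the reaction as written the Pt²⁺/Pt couple is reduced (cathode) and I₂/I⁻ is oxidized (anode), so E°cell = E°(Pt²⁺/Pt) − E°(I₂/I⁻).
E°(Pt²⁺/Pt) = E°cell + E°(anode) = +0.67 + (+0.53) = +1.20 V.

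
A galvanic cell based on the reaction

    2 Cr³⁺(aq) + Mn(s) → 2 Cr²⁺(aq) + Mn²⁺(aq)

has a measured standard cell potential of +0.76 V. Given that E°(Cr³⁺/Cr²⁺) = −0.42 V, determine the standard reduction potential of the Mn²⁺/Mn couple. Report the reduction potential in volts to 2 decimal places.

In the reaction as written the Cr³⁺/Cr²⁺ couple is reduced (cathode) and Mn²⁺/Mn is oxidized (anode), so E°cell = E°(Cr³⁺/Cr²⁺) − E°(Mn²⁺/Mn).
E°(Mn²⁺/Mn) = E°(cathode) − E°cell = −0.42 − (+0.76) = −1.18 V.

−1.18 V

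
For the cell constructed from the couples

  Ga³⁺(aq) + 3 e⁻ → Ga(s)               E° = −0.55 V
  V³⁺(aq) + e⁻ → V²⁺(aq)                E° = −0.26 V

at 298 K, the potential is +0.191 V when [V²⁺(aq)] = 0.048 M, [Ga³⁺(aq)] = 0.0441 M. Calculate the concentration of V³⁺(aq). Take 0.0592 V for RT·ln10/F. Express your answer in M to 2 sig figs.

0.00036 M

V³⁺/V²⁺ is the cathode (higher E°); E°cell = −0.26 − (−0.55) = +0.29 V with n = 3.
From the Nernst equation, log Q = n(E° − E)/0.0592 = 3·(+0.29 − (+0.191))/0.0592 = 5.017.
The balanced reaction is 3 V³⁺(aq) + Ga(s) → 3 V²⁺(aq) + Ga³⁺(aq), so Q = ([V²⁺(aq)]^3·[Ga³⁺(aq)]) / [V³⁺(aq)]^3.
Solving for the unknown gives log [V³⁺(aq)] = −3.443, so [V³⁺(aq)] ≈ 0.00036 M.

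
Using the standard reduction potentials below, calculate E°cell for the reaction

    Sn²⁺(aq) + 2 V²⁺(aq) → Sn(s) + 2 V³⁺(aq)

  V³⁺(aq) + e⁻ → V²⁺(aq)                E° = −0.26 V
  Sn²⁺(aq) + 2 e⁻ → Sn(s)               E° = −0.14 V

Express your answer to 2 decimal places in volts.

Sn²⁺(aq) gains electrons, so the Sn²⁺/Sn couple is the cathode; the V³⁺/V²⁺ couple is the anode.
E°cell = E°(cathode) − E°(anode) = −0.14 − (−0.26) = +0.12 V.
The positive value indicates the reaction is spontaneous as written.

+0.12 V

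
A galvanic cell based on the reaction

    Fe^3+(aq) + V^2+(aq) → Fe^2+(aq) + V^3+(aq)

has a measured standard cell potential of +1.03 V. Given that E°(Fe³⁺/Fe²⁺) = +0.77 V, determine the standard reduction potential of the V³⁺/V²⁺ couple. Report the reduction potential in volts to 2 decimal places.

−0.26 V

In the reaction as written the Fe³⁺/Fe²⁺ couple is reduced (cathode) and V³⁺/V²⁺ is oxidized (anode), so E°cell = E°(Fe³⁺/Fe²⁺) − E°(V³⁺/V²⁺).
E°(V³⁺/V²⁺) = E°(cathode) − E°cell = +0.77 − (+1.03) = −0.26 V.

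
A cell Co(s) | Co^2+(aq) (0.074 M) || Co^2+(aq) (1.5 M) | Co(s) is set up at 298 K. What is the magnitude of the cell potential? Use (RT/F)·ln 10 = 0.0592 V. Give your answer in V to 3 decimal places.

0.039 V

For a concentration cell E°cell = 0, since both electrodes use the same couple.
The compartment with the higher Co^2+(aq) concentration (1.5 M) acts as the cathode; ions are reduced there and produced at the dilute (0.074 M) anode.
With n = 2, Ecell = −(0.0592/2)·log([dilute]/[conc]) = −(0.0592/2)·log(0.074/1.5) = +0.039 V.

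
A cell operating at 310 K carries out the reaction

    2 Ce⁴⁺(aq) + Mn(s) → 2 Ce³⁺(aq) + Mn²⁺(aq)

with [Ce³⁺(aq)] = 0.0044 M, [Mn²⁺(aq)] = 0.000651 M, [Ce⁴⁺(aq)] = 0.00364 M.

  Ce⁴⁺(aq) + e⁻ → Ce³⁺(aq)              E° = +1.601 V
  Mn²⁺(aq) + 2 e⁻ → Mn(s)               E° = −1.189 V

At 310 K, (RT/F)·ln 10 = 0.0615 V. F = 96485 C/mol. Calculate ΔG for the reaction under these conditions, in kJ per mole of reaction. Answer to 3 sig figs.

−556 kJ/mol

The standard cell potential is +1.601 − (−1.189) = +2.790 V, with n = 2 electrons in the balanced equation.
The reaction quotient is ([Ce³⁺(aq)]^2·[Mn²⁺(aq)]) / [Ce⁴⁺(aq)]^2 = 0.000951; by Nernst, E = +2.790 − (0.0615/2)(−3.022) = +2.8829 V.
ΔG = −nFE = −(2)(96485)(+2.8829) J/mol = −556 kJ/mol.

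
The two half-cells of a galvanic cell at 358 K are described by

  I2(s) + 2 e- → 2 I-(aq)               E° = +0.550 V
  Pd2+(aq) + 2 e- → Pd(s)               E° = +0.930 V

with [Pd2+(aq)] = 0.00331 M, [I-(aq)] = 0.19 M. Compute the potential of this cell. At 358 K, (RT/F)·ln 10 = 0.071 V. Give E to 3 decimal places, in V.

+0.241 V

The Pd²⁺/Pd couple has the more positive E°, so it is the cathode; I₂/I⁻ is the anode.
E°cell = +0.930 − (+0.550) = +0.380 V, with n = 2 electrons transferred.
For the overall reaction Pd2+(aq) + 2 I-(aq) → Pd(s) + I2(s), Q = 1 / ([Pd2+(aq)]·[I-(aq)]^2) = 8.37×10^3, giving log Q = 3.923.
Applying E = E° − (RT ln10/nF)·log Q gives +0.380 − (0.071/2)(3.923) = +0.241 V.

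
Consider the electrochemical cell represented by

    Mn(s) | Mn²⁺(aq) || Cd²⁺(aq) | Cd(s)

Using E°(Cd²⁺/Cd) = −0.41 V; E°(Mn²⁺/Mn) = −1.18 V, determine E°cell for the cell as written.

By convention the left-hand electrode in cell notation is the anode (oxidation) and the right-hand electrode is the cathode (reduction).
E°cell = E°(right) − E°(left) = −0.41 − (−1.18) = +0.77 V.

+0.77 V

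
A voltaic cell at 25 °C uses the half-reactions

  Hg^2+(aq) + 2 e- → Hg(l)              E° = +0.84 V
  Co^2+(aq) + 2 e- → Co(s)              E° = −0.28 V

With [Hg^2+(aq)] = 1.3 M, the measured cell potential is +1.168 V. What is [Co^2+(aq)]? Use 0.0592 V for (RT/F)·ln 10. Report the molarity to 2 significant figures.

With Hg²⁺/Hg at the cathode and Co²⁺/Co at the anode, E°cell = +0.84 − (−0.28) = +1.12 V (n = 2).
From the Nernst equation, log Q = n(E° − E)/0.0592 = 2·(+1.12 − (+1.168))/0.0592 = −1.622.
The balanced reaction is Hg^2+(aq) + Co(s) → Hg(l) + Co^2+(aq), so Q = [Co^2+(aq)] / [Hg^2+(aq)].
Solving for the unknown gives log [Co^2+(aq)] = −1.508, so [Co^2+(aq)] ≈ 0.031 M.

0.031 M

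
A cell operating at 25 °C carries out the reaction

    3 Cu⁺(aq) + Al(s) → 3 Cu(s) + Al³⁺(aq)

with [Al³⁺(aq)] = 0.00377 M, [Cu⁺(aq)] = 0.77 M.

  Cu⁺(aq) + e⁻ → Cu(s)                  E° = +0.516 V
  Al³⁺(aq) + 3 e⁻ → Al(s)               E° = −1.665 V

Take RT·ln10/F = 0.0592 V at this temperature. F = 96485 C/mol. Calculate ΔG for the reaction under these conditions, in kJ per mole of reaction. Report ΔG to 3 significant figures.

The standard cell potential is +0.516 − (−1.665) = +2.181 V, with n = 3 electrons in the balanced equation.
Q = [Al³⁺(aq)] / [Cu⁺(aq)]^3 = 0.00826, so log Q = −2.083 and E = +2.181 − (0.0592/3)(−2.083) = +2.2221 V.
Finally ΔG = −nFE = −(3)(96485 C/mol)(+2.2221 V) = −643 kJ/mol.

−643 kJ/mol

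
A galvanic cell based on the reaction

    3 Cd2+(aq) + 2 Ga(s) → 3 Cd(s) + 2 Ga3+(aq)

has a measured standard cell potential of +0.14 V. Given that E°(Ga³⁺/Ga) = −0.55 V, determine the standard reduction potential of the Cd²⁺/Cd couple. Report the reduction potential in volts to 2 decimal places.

−0.41 V

In the reaction as written the Cd²⁺/Cd couple is reduced (cathode) and Ga³⁺/Ga is oxidized (anode), so E°cell = E°(Cd²⁺/Cd) − E°(Ga³⁺/Ga).
E°(Cd²⁺/Cd) = E°cell + E°(anode) = +0.14 + (−0.55) = −0.41 V.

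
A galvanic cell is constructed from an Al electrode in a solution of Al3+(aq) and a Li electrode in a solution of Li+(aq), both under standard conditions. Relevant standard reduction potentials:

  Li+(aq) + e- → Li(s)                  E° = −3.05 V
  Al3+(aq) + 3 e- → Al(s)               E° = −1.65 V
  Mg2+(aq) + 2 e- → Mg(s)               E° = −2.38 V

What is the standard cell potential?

+1.40 V

The Al³⁺/Al couple has the higher E°, so Al ion is reduced (cathode) and Li is oxidized (anode).
E°cell = E°(cathode) − E°(anode) = −1.65 − (−3.05) = +1.40 V.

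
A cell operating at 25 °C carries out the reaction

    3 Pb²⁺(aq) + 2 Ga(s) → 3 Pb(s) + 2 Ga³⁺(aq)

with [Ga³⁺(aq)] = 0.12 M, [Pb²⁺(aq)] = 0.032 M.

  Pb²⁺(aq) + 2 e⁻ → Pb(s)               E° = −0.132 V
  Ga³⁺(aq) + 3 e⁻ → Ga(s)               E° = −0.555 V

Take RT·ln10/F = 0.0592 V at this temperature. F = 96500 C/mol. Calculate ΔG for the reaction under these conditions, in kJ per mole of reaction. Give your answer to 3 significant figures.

E°cell = −0.132 − (−0.555) = +0.423 V; the balanced reaction transfers n = 6 electrons.
Here Q = [Ga³⁺(aq)]^2 / [Pb²⁺(aq)]^3 = 439 (log Q = 2.643), giving E = +0.423 − (0.0592/6)·(2.643) = +0.3969 V.
Finally ΔG = −nFE = −(6)(96500 C/mol)(+0.3969 V) = −230 kJ/mol.

−230 kJ/mol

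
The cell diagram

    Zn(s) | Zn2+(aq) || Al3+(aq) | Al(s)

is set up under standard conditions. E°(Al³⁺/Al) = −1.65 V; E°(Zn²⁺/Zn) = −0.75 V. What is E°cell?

−0.90 V

By convention the left-hand electrode in cell notation is the anode (oxidation) and the right-hand electrode is the cathode (reduction).
E°cell = E°(right) − E°(left) = −1.65 − (−0.75) = −0.90 V.
The negative sign shows that, as written, the cell would require an external voltage to drive the reaction.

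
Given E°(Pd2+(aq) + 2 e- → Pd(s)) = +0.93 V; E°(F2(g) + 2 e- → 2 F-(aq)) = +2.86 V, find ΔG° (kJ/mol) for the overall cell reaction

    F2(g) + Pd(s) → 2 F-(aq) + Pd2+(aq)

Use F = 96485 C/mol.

In the reaction as written F2(g) is reduced, so the F₂/F⁻ couple is the cathode and Pd²⁺/Pd is the anode.
E°cell = +2.86 − (+0.93) = +1.93 V; balancing electrons gives n = 2.
ΔG° = −nFE°cell = −(2)(96485)(+1.93) J/mol = −372 kJ/mol.

−372 kJ/mol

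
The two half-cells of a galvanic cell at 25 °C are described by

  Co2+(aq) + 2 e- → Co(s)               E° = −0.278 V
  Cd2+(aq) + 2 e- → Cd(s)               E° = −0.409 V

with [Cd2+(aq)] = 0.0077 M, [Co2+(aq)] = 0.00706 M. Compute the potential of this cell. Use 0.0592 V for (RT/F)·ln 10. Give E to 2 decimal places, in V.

Co²⁺/Co is reduced (cathode, E° = −0.278 V) and Cd²⁺/Cd is oxidized (anode).
E°cell = −0.278 − (−0.409) = +0.131 V, with n = 2 electrons transferred.
For the overall reaction Co2+(aq) + Cd(s) → Co(s) + Cd2+(aq), Q = [Cd2+(aq)] / [Co2+(aq)] = 1.09, giving log Q = 0.038.
By the Nernst equation, E = +0.131 − (0.0592/2)·(0.038) = +0.13 V.

+0.13 V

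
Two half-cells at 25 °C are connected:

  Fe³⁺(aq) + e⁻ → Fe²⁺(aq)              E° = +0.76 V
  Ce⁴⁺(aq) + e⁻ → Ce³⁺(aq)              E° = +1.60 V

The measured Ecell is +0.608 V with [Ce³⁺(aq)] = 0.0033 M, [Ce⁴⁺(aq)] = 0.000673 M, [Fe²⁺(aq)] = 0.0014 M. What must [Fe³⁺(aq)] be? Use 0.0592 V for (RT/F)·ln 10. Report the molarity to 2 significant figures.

With Ce⁴⁺/Ce³⁺ at the cathode and Fe³⁺/Fe²⁺ at the anode, E°cell = +1.60 − (+0.76) = +0.84 V (n = 1).
Rearranging E = E° − (0.0592/n)·log Q gives log Q = 1(+0.84 − (+0.608))/0.0592 = 3.919.
Balancing electrons gives Ce⁴⁺(aq) + Fe²⁺(aq) → Ce³⁺(aq) + Fe³⁺(aq); thus Q = ([Ce³⁺(aq)]·[Fe³⁺(aq)]) / ([Ce⁴⁺(aq)]·[Fe²⁺(aq)]).
Substituting the known concentrations and solving, log [Fe³⁺(aq)] = 0.375 and [Fe³⁺(aq)] = 2.4 M.

2.4 M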